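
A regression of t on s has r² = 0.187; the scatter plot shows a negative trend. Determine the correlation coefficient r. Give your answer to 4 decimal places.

-0.4324

|r| = √0.187 = 0.4324
The association is negative, so r = −0.4324.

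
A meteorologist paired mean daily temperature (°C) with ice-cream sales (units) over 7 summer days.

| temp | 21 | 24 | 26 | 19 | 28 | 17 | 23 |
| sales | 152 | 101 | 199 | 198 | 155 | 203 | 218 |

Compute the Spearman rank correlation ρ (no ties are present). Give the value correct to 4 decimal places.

-0.2857

Rank temp: 3, 5, 6, 2, 7, 1, 4
Rank sales: 2, 1, 5, 4, 3, 6, 7
d = rank(temp) − rank(sales): 1, 4, 1, -2, 4, -5, -3; Σd² = 72
ρ = 1 − 6Σd² / [n(n²−1)] = 1 − 6×72 / (7×48) = 1 − 432/336 ≈ -0.2857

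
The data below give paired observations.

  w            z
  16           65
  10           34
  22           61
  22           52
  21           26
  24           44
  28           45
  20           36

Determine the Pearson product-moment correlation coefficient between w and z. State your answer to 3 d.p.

0.102

n = 8, Σw = 163, Σz = 363, Σw² = 3525, Σz² = 17739, Σwz = 7448
nΣwz − ΣwΣz = 59584 − 59169 = 415
nΣw² − (Σw)² = 28200 − 26569 = 1631; nΣz² − (Σz)² = 141912 − 131769 = 10143
r = 415 / √(1631 × 10143) = 415 / 4067.3373 ≈ 0.102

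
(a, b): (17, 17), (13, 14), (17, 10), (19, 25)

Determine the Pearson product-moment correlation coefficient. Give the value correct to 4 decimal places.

0.5631

n = 4, Σa = 66, Σb = 66, Σa² = 1108, Σb² = 1210, Σab = 1116
nΣab − ΣaΣb = 4464 − 4356 = 108
nΣa² − (Σa)² = 4432 − 4356 = 76; nΣb² − (Σb)² = 4840 − 4356 = 484
r = 108 / √(76 × 484) = 108 / 191.7916 ≈ 0.5631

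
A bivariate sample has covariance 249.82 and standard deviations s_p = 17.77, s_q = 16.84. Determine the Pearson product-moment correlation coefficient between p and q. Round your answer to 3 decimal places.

r = Cov(p,q) / (s_p · s_q) = 249.82 / (17.77 × 16.84)
  = 249.82 / 299.2468 ≈ 0.835

0.835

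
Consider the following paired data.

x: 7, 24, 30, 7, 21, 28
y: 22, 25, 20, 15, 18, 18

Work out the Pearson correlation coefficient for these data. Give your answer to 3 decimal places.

0.225

n = 6, Σx = 117, Σy = 118, Σx² = 2799, Σy² = 2382, Σxy = 2341
nΣxy − ΣxΣy = 14046 − 13806 = 240
nΣx² − (Σx)² = 16794 − 13689 = 3105; nΣy² − (Σy)² = 14292 − 13924 = 368
r = 240 / √(3105 × 368) = 240 / 1068.9434 ≈ 0.225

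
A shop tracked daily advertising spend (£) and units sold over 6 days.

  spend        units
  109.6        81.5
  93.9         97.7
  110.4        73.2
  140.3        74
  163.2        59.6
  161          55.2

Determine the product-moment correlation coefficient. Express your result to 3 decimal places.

-0.916

n = 6, Σx = 778.4, Σy = 441.2, Σx² = 105256.86, Σy² = 33620.98, Σxy = 55183.83
nΣxy − ΣxΣy = 331102.98 − 343430.08 = -12327.1
nΣx² − (Σx)² = 631541.16 − 605906.56 = 25634.6; nΣy² − (Σy)² = 201725.88 − 194657.44 = 7068.44
r = -12327.1 / √(25634.6 × 7068.44) = -12327.1 / 13460.9298 ≈ -0.916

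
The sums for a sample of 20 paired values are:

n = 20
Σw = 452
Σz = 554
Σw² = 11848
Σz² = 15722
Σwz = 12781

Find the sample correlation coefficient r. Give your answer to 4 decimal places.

r = (nΣwz − ΣwΣz) / √[(nΣw² − (Σw)²)(nΣz² − (Σz)²)]
Numerator: 20×12781 − 452×554 = 5212
Denominator: √[(236960 − 204304)(314440 − 306916)] = √[32656 × 7524] = 15674.9400
r = 5212 / 15674.9400 ≈ 0.3325

0.3325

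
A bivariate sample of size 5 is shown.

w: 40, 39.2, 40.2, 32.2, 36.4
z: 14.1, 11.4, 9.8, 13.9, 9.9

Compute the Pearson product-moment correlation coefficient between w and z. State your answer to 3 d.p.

-0.332

n = 5, Σw = 188, Σz = 59.1, Σw² = 7114.48, Σz² = 716.03, Σwz = 2212.78
nΣwz − ΣwΣz = 11063.9 − 11110.8 = -46.9
nΣw² − (Σw)² = 35572.4 − 35344 = 228.4; nΣz² − (Σz)² = 3580.15 − 3492.81 = 87.34
r = -46.9 / √(228.4 × 87.34) = -46.9 / 141.2390 ≈ -0.332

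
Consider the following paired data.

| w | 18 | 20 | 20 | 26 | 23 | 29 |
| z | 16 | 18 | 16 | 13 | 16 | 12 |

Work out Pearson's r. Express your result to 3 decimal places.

-0.873

n = 6, Σw = 136, Σz = 91, Σw² = 3170, Σz² = 1405, Σwz = 2022
nΣwz − ΣwΣz = 12132 − 12376 = -244
nΣw² − (Σw)² = 19020 − 18496 = 524; nΣz² − (Σz)² = 8430 − 8281 = 149
r = -244 / √(524 × 149) = -244 / 279.4208 ≈ -0.873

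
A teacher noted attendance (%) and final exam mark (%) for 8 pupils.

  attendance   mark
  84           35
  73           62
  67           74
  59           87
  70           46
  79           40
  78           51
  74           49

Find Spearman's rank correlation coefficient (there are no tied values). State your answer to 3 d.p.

Rank attendance: 8, 4, 2, 1, 3, 7, 6, 5
Rank mark: 1, 6, 7, 8, 3, 2, 5, 4
d = rank(attendance) − rank(mark): 7, -2, -5, -7, 0, 5, 1, 1; Σd² = 154
ρ = 1 − 6Σd² / [n(n²−1)] = 1 − 6×154 / (8×63) = 1 − 924/504 ≈ -0.833

-0.833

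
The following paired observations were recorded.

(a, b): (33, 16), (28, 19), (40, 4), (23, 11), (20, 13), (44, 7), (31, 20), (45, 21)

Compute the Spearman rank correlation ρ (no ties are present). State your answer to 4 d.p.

0.0714

Rank a: 5, 3, 6, 2, 1, 7, 4, 8
Rank b: 5, 6, 1, 3, 4, 2, 7, 8
d = rank(a) − rank(b): 0, -3, 5, -1, -3, 5, -3, 0; Σd² = 78
ρ = 1 − 6Σd² / [n(n²−1)] = 1 − 6×78 / (8×63) = 1 − 468/504 ≈ 0.0714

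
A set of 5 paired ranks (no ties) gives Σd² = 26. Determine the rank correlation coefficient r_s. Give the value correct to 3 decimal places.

ρ = 1 − 6Σd² / [n(n²−1)] = 1 − 6×26 / (5×24)
  = 1 − 156/120 = 1 − 1.3000 ≈ -0.300

-0.300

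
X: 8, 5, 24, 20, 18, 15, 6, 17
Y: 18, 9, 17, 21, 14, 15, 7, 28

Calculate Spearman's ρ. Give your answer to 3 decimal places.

Rank X: 3, 1, 8, 7, 6, 4, 2, 5
Rank Y: 6, 2, 5, 7, 3, 4, 1, 8
d = rank(X) − rank(Y): -3, -1, 3, 0, 3, 0, 1, -3; Σd² = 38
ρ = 1 − 6Σd² / [n(n²−1)] = 1 − 6×38 / (8×63) = 1 − 228/504 ≈ 0.548

0.548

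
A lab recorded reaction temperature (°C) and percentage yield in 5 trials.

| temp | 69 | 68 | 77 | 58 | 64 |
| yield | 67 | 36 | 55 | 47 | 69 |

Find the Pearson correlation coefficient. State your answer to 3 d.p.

0.091

n = 5, Σx = 336, Σy = 274, Σx² = 22774, Σy² = 15780, Σxy = 18448
nΣxy − ΣxΣy = 92240 − 92064 = 176
nΣx² − (Σx)² = 113870 − 112896 = 974; nΣy² − (Σy)² = 78900 − 75076 = 3824
r = 176 / √(974 × 3824) = 176 / 1929.9161 ≈ 0.091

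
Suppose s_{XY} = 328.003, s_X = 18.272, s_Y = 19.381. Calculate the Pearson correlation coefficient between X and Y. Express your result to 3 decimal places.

r = Cov(X,Y) / (s_X · s_Y) = 328.003 / (18.272 × 19.381)
  = 328.003 / 354.1296 ≈ 0.926

0.926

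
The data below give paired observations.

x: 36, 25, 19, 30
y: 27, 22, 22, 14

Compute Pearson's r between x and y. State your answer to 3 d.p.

0.193

n = 4, Σx = 110, Σy = 85, Σx² = 3182, Σy² = 1893, Σxy = 2360
nΣxy − ΣxΣy = 9440 − 9350 = 90
nΣx² − (Σx)² = 12728 − 12100 = 628; nΣy² − (Σy)² = 7572 − 7225 = 347
r = 90 / √(628 × 347) = 90 / 466.8147 ≈ 0.193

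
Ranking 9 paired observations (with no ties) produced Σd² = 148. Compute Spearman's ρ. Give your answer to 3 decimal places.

-0.233

ρ = 1 − 6Σd² / [n(n²−1)] = 1 − 6×148 / (9×80)
  = 1 − 888/720 = 1 − 1.2333 ≈ -0.233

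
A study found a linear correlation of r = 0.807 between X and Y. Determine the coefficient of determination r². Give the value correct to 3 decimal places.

r² = (0.807)² = 0.651

0.651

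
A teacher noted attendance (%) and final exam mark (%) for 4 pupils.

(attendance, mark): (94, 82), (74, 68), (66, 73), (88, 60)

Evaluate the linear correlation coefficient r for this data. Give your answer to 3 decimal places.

0.160

n = 4, Σx = 322, Σy = 283, Σx² = 26412, Σy² = 20277, Σxy = 22838
nΣxy − ΣxΣy = 91352 − 91126 = 226
nΣx² − (Σx)² = 105648 − 103684 = 1964; nΣy² − (Σy)² = 81108 − 80089 = 1019
r = 226 / √(1964 × 1019) = 226 / 1414.6788 ≈ 0.160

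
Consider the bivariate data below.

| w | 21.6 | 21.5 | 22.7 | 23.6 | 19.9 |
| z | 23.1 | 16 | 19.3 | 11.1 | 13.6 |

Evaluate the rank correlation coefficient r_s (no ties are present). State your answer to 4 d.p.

-0.1000

Rank w: 3, 2, 4, 5, 1
Rank z: 5, 3, 4, 1, 2
d = rank(w) − rank(z): -2, -1, 0, 4, -1; Σd² = 22
ρ = 1 − 6Σd² / [n(n²−1)] = 1 − 6×22 / (5×24) = 1 − 132/120 ≈ -0.1000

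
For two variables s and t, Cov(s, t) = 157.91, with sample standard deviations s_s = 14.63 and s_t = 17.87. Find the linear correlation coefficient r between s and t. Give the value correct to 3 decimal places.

r = Cov(s,t) / (s_s · s_t) = 157.91 / (14.63 × 17.87)
  = 157.91 / 261.4381 ≈ 0.604

0.604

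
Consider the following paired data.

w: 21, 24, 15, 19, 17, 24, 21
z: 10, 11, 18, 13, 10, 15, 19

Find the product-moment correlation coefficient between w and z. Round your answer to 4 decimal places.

-0.1809

n = 7, Σw = 141, Σz = 96, Σw² = 2909, Σz² = 1400, Σwz = 1920
nΣwz − ΣwΣz = 13440 − 13536 = -96
nΣw² − (Σw)² = 20363 − 19881 = 482; nΣz² − (Σz)² = 9800 − 9216 = 584
r = -96 / √(482 × 584) = -96 / 530.5544 ≈ -0.1809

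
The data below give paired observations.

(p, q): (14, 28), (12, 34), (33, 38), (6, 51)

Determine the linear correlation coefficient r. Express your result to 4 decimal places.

-0.2748

n = 4, Σp = 65, Σq = 151, Σp² = 1465, Σq² = 5985, Σpq = 2360
nΣpq − ΣpΣq = 9440 − 9815 = -375
nΣp² − (Σp)² = 5860 − 4225 = 1635; nΣq² − (Σq)² = 23940 − 22801 = 1139
r = -375 / √(1635 × 1139) = -375 / 1364.6483 ≈ -0.2748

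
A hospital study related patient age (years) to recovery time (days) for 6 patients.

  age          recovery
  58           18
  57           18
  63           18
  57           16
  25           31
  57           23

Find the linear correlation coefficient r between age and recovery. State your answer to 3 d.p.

-0.906

n = 6, Σx = 317, Σy = 124, Σx² = 17705, Σy² = 2718, Σxy = 6202
nΣxy − ΣxΣy = 37212 − 39308 = -2096
nΣx² − (Σx)² = 106230 − 100489 = 5741; nΣy² − (Σy)² = 16308 − 15376 = 932
r = -2096 / √(5741 × 932) = -2096 / 2313.1390 ≈ -0.906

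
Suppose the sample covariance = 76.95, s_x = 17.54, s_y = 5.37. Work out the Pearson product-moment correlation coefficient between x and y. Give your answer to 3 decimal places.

0.817

r = Cov(x,y) / (s_x · s_y) = 76.95 / (17.54 × 5.37)
  = 76.95 / 94.1898 ≈ 0.817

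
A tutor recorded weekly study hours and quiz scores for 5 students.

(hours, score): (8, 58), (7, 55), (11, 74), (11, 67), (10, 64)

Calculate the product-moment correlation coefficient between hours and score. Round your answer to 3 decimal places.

0.932

n = 5, Σx = 47, Σy = 318, Σx² = 455, Σy² = 20450, Σxy = 3040
nΣxy − ΣxΣy = 15200 − 14946 = 254
nΣx² − (Σx)² = 2275 − 2209 = 66; nΣy² − (Σy)² = 102250 − 101124 = 1126
r = 254 / √(66 × 1126) = 254 / 272.6096 ≈ 0.932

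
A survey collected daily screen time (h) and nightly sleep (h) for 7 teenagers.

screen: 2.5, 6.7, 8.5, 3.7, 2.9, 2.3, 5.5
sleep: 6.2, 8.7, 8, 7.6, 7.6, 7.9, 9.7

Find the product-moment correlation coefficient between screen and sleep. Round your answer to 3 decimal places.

n = 7, Σx = 32.1, Σy = 55.7, Σx² = 181.03, Σy² = 450.15, Σxy = 263.47
nΣxy − ΣxΣy = 1844.29 − 1787.97 = 56.32
nΣx² − (Σx)² = 1267.21 − 1030.41 = 236.8; nΣy² − (Σy)² = 3151.05 − 3102.49 = 48.56
r = 56.32 / √(236.8 × 48.56) = 56.32 / 107.2334 ≈ 0.525

0.525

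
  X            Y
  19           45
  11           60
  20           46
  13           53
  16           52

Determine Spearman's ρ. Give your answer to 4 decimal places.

-0.9000

Rank X: 4, 1, 5, 2, 3
Rank Y: 1, 5, 2, 4, 3
d = rank(X) − rank(Y): 3, -4, 3, -2, 0; Σd² = 38
ρ = 1 − 6Σd² / [n(n²−1)] = 1 − 6×38 / (5×24) = 1 − 228/120 ≈ -0.9000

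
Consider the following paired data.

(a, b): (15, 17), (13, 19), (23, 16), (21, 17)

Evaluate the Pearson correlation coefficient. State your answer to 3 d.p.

-0.835

n = 4, Σa = 72, Σb = 69, Σa² = 1364, Σb² = 1195, Σab = 1227
nΣab − ΣaΣb = 4908 − 4968 = -60
nΣa² − (Σa)² = 5456 − 5184 = 272; nΣb² − (Σb)² = 4780 − 4761 = 19
r = -60 / √(272 × 19) = -60 / 71.8888 ≈ -0.835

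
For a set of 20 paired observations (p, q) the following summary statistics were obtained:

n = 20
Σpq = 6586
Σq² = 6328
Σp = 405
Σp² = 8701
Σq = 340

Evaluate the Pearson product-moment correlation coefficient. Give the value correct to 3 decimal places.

r = (nΣpq − ΣpΣq) / √[(nΣp² − (Σp)²)(nΣq² − (Σq)²)]
Numerator: 20×6586 − 405×340 = -5980
Denominator: √[(174020 − 164025)(126560 − 115600)] = √[9995 × 10960] = 10466.3843
r = -5980 / 10466.3843 ≈ -0.571

-0.571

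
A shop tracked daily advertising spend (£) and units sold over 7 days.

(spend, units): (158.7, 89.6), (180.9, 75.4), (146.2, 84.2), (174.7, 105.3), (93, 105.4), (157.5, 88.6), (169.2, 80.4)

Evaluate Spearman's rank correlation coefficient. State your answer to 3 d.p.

Rank spend: 4, 7, 2, 6, 1, 3, 5
Rank units: 5, 1, 3, 6, 7, 4, 2
d = rank(spend) − rank(units): -1, 6, -1, 0, -6, -1, 3; Σd² = 84
ρ = 1 − 6Σd² / [n(n²−1)] = 1 − 6×84 / (7×48) = 1 − 504/336 ≈ -0.500

-0.500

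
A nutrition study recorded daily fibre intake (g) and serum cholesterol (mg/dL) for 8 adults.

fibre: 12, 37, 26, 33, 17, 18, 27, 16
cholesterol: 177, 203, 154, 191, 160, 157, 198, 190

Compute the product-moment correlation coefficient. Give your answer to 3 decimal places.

0.516

n = 8, Σx = 186, Σy = 1430, Σx² = 4876, Σy² = 258288, Σxy = 33874
nΣxy − ΣxΣy = 270992 − 265980 = 5012
nΣx² − (Σx)² = 39008 − 34596 = 4412; nΣy² − (Σy)² = 2066304 − 2044900 = 21404
r = 5012 / √(4412 × 21404) = 5012 / 9717.7388 ≈ 0.516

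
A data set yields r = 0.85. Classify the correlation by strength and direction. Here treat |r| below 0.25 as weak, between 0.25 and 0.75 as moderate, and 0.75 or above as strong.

r = 0.85 > 0 so the relationship is positive.
|r| = 0.85, which falls in the strong range.

strong positive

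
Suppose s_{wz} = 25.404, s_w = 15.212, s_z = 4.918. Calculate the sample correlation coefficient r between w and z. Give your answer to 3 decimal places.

0.340

r = Cov(w,z) / (s_w · s_z) = 25.404 / (15.212 × 4.918)
  = 25.404 / 74.8126 ≈ 0.340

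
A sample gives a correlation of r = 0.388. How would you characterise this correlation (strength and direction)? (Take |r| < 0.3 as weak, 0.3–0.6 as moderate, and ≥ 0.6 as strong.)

r = 0.388 > 0 so the relationship is positive.
|r| = 0.388, which falls in the moderate range.

moderate positive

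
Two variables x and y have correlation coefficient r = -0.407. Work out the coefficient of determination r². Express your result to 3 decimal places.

0.166

r² = (-0.407)² = 0.166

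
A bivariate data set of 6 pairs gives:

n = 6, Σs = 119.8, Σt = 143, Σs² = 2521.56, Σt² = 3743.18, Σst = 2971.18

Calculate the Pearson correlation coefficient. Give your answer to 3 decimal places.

0.557

r = (nΣst − ΣsΣt) / √[(nΣs² − (Σs)²)(nΣt² − (Σt)²)]
Numerator: 6×2971.18 − 119.8×143 = 695.68
Denominator: √[(15129.36 − 14352.04)(22459.08 − 20449)] = √[777.32 × 2010.08] = 1249.9902
r = 695.68 / 1249.9902 ≈ 0.557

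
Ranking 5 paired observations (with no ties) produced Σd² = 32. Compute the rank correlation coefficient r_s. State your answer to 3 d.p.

-0.600

ρ = 1 − 6Σd² / [n(n²−1)] = 1 − 6×32 / (5×24)
  = 1 − 192/120 = 1 − 1.6000 ≈ -0.600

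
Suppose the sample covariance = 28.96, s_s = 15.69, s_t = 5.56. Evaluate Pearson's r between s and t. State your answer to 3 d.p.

r = Cov(s,t) / (s_s · s_t) = 28.96 / (15.69 × 5.56)
  = 28.96 / 87.2364 ≈ 0.332

0.332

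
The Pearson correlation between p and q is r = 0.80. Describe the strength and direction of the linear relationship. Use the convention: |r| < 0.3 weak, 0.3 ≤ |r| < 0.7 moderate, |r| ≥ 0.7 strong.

strong positive

r = 0.80 > 0 so the relationship is positive.
|r| = 0.80, which falls in the strong range.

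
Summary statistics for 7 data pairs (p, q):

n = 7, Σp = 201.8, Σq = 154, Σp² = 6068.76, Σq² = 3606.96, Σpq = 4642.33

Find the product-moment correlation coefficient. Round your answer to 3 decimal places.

0.865

r = (nΣpq − ΣpΣq) / √[(nΣp² − (Σp)²)(nΣq² − (Σq)²)]
Numerator: 7×4642.33 − 201.8×154 = 1419.11
Denominator: √[(42481.32 − 40723.24)(25248.72 − 23716)] = √[1758.08 × 1532.72] = 1641.5372
r = 1419.11 / 1641.5372 ≈ 0.865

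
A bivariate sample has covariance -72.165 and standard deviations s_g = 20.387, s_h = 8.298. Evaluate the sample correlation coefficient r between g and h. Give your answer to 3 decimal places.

r = Cov(g,h) / (s_g · s_h) = -72.165 / (20.387 × 8.298)
  = -72.165 / 169.1713 ≈ -0.427

-0.427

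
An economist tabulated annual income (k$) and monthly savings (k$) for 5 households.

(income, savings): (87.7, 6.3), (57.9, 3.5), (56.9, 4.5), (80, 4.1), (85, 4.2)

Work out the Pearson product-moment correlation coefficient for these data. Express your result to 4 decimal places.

n = 5, Σx = 367.5, Σy = 22.6, Σx² = 27906.31, Σy² = 106.64, Σxy = 1696.21
nΣxy − ΣxΣy = 8481.05 − 8305.5 = 175.55
nΣx² − (Σx)² = 139531.55 − 135056.25 = 4475.3; nΣy² − (Σy)² = 533.2 − 510.76 = 22.44
r = 175.55 / √(4475.3 × 22.44) = 175.55 / 316.9002 ≈ 0.5540

0.5540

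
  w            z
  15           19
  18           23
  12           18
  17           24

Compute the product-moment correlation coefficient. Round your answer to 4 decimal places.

0.8987

n = 4, Σw = 62, Σz = 84, Σw² = 982, Σz² = 1790, Σwz = 1323
nΣwz − ΣwΣz = 5292 − 5208 = 84
nΣw² − (Σw)² = 3928 − 3844 = 84; nΣz² − (Σz)² = 7160 − 7056 = 104
r = 84 / √(84 × 104) = 84 / 93.4666 ≈ 0.8987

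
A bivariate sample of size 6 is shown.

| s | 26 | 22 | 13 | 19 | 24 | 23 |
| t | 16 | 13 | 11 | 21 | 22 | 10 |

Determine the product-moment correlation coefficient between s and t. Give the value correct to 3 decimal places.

n = 6, Σs = 127, Σt = 93, Σs² = 2795, Σt² = 1571, Σst = 2002
nΣst − ΣsΣt = 12012 − 11811 = 201
nΣs² − (Σs)² = 16770 − 16129 = 641; nΣt² − (Σt)² = 9426 − 8649 = 777
r = 201 / √(641 × 777) = 201 / 705.7315 ≈ 0.285

0.285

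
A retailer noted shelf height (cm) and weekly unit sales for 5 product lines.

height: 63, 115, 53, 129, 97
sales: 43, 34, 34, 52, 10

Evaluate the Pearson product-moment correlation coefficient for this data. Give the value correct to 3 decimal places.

0.140

n = 5, Σx = 457, Σy = 173, Σx² = 46053, Σy² = 6965, Σxy = 16099
nΣxy − ΣxΣy = 80495 − 79061 = 1434
nΣx² − (Σx)² = 230265 − 208849 = 21416; nΣy² − (Σy)² = 34825 − 29929 = 4896
r = 1434 / √(21416 × 4896) = 1434 / 10239.7625 ≈ 0.140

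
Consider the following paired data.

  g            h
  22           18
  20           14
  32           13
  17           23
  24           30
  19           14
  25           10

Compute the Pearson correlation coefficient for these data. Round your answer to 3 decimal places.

-0.253

n = 7, Σg = 159, Σh = 122, Σg² = 3759, Σh² = 2414, Σgh = 2719
nΣgh − ΣgΣh = 19033 − 19398 = -365
nΣg² − (Σg)² = 26313 − 25281 = 1032; nΣh² − (Σh)² = 16898 − 14884 = 2014
r = -365 / √(1032 × 2014) = -365 / 1441.6824 ≈ -0.253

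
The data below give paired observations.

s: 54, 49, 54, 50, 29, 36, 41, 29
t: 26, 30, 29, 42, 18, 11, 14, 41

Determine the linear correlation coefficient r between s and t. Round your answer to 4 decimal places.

0.2360

n = 8, Σs = 342, Σt = 211, Σs² = 15392, Σt² = 6503, Σst = 9221
nΣst − ΣsΣt = 73768 − 72162 = 1606
nΣs² − (Σs)² = 123136 − 116964 = 6172; nΣt² − (Σt)² = 52024 − 44521 = 7503
r = 1606 / √(6172 × 7503) = 1606 / 6805.0361 ≈ 0.2360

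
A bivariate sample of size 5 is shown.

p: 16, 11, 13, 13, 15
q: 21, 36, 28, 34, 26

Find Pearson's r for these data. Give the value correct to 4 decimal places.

n = 5, Σp = 68, Σq = 145, Σp² = 940, Σq² = 4353, Σpq = 1928
nΣpq − ΣpΣq = 9640 − 9860 = -220
nΣp² − (Σp)² = 4700 − 4624 = 76; nΣq² − (Σq)² = 21765 − 21025 = 740
r = -220 / √(76 × 740) = -220 / 237.1497 ≈ -0.9277

-0.9277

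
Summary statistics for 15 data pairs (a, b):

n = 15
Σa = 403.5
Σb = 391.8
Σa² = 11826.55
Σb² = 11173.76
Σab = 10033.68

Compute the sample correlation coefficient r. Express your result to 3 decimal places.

r = (nΣab − ΣaΣb) / √[(nΣa² − (Σa)²)(nΣb² − (Σb)²)]
Numerator: 15×10033.68 − 403.5×391.8 = -7586.1
Denominator: √[(177398.25 − 162812.25)(167606.4 − 153507.24)] = √[14586 × 14099.16] = 14340.5142
r = -7586.1 / 14340.5142 ≈ -0.529

-0.529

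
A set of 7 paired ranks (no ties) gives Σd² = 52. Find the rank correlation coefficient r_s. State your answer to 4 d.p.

0.0714

ρ = 1 − 6Σd² / [n(n²−1)] = 1 − 6×52 / (7×48)
  = 1 − 312/336 = 1 − 0.92857 ≈ 0.0714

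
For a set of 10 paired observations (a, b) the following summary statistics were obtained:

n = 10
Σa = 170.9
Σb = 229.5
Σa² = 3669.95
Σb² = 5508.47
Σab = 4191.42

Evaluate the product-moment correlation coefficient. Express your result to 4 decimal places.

r = (nΣab − ΣaΣb) / √[(nΣa² − (Σa)²)(nΣb² − (Σb)²)]
Numerator: 10×4191.42 − 170.9×229.5 = 2692.65
Denominator: √[(36699.5 − 29206.81)(55084.7 − 52670.25)] = √[7492.69 × 2414.45] = 4253.3193
r = 2692.65 / 4253.3193 ≈ 0.6331

0.6331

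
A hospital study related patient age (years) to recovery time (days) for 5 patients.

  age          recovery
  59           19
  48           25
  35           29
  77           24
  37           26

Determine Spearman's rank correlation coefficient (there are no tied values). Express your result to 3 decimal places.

-0.900

Rank age: 4, 3, 1, 5, 2
Rank recovery: 1, 3, 5, 2, 4
d = rank(age) − rank(recovery): 3, 0, -4, 3, -2; Σd² = 38
ρ = 1 − 6Σd² / [n(n²−1)] = 1 − 6×38 / (5×24) = 1 − 228/120 ≈ -0.900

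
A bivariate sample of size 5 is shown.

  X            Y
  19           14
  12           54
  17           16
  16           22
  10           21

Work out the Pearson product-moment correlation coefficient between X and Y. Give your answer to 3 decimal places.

-0.544

n = 5, ΣX = 74, ΣY = 127, ΣX² = 1150, ΣY² = 4293, ΣXY = 1748
nΣXY − ΣXΣY = 8740 − 9398 = -658
nΣX² − (ΣX)² = 5750 − 5476 = 274; nΣY² − (ΣY)² = 21465 − 16129 = 5336
r = -658 / √(274 × 5336) = -658 / 1209.1584 ≈ -0.544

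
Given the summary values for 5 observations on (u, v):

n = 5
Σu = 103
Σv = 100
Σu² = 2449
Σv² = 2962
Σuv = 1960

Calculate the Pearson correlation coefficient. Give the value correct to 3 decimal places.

-0.178

r = (nΣuv − ΣuΣv) / √[(nΣu² − (Σu)²)(nΣv² − (Σv)²)]
Numerator: 5×1960 − 103×100 = -500
Denominator: √[(12245 − 10609)(14810 − 10000)] = √[1636 × 4810] = 2805.2023
r = -500 / 2805.2023 ≈ -0.178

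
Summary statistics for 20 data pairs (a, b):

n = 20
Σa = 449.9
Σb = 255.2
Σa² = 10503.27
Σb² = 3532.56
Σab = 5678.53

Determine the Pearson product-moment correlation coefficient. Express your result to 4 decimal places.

-0.1913

r = (nΣab − ΣaΣb) / √[(nΣa² − (Σa)²)(nΣb² − (Σb)²)]
Numerator: 20×5678.53 − 449.9×255.2 = -1243.88
Denominator: √[(210065.4 − 202410.01)(70651.2 − 65127.04)] = √[7655.39 × 5524.16] = 6503.0454
r = -1243.88 / 6503.0454 ≈ -0.1913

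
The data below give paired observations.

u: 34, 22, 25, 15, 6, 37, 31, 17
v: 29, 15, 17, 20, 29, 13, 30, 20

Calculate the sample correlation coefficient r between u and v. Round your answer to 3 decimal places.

-0.156

n = 8, Σu = 187, Σv = 173, Σu² = 5145, Σv² = 4065, Σuv = 3966
nΣuv − ΣuΣv = 31728 − 32351 = -623
nΣu² − (Σu)² = 41160 − 34969 = 6191; nΣv² − (Σv)² = 32520 − 29929 = 2591
r = -623 / √(6191 × 2591) = -623 / 4005.1069 ≈ -0.156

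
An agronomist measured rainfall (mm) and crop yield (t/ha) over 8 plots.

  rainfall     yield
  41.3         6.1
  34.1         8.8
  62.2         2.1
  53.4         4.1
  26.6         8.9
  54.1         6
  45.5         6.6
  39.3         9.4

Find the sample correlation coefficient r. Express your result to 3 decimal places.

n = 8, Σx = 356.5, Σy = 52, Σx² = 16838.01, Σy² = 383, Σxy = 2132.63
nΣxy − ΣxΣy = 17061.04 − 18538 = -1476.96
nΣx² − (Σx)² = 134704.08 − 127092.25 = 7611.83; nΣy² − (Σy)² = 3064 − 2704 = 360
r = -1476.96 / √(7611.83 × 360) = -1476.96 / 1655.3727 ≈ -0.892

-0.892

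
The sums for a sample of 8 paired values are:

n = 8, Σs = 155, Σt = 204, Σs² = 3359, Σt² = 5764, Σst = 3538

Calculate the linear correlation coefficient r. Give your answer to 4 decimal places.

r = (nΣst − ΣsΣt) / √[(nΣs² − (Σs)²)(nΣt² − (Σt)²)]
Numerator: 8×3538 − 155×204 = -3316
Denominator: √[(26872 − 24025)(46112 − 41616)] = √[2847 × 4496] = 3577.7244
r = -3316 / 3577.7244 ≈ -0.9268

-0.9268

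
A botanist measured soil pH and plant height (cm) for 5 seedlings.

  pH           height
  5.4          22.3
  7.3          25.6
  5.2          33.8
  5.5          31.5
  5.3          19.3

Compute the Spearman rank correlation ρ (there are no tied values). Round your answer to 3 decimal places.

Rank pH: 3, 5, 1, 4, 2
Rank height: 2, 3, 5, 4, 1
d = rank(pH) − rank(height): 1, 2, -4, 0, 1; Σd² = 22
ρ = 1 − 6Σd² / [n(n²−1)] = 1 − 6×22 / (5×24) = 1 − 132/120 ≈ -0.100

-0.100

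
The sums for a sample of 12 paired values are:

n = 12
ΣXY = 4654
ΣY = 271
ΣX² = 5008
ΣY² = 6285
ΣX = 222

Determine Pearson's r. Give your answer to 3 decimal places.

-0.933

r = (nΣXY − ΣXΣY) / √[(nΣX² − (ΣX)²)(nΣY² − (ΣY)²)]
Numerator: 12×4654 − 222×271 = -4314
Denominator: √[(60096 − 49284)(75420 − 73441)] = √[10812 × 1979] = 4625.6835
r = -4314 / 4625.6835 ≈ -0.933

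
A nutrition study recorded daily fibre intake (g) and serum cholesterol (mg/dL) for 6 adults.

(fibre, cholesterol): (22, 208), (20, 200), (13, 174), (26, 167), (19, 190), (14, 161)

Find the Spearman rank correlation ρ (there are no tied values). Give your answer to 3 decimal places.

0.314

Rank fibre: 5, 4, 1, 6, 3, 2
Rank cholesterol: 6, 5, 3, 2, 4, 1
d = rank(fibre) − rank(cholesterol): -1, -1, -2, 4, -1, 1; Σd² = 24
ρ = 1 − 6Σd² / [n(n²−1)] = 1 − 6×24 / (6×35) = 1 − 144/210 ≈ 0.314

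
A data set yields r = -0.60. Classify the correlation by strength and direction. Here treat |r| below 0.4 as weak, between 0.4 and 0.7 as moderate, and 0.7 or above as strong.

r = -0.60 < 0 so the relationship is negative.
|r| = 0.60, which falls in the moderate range.

moderate negative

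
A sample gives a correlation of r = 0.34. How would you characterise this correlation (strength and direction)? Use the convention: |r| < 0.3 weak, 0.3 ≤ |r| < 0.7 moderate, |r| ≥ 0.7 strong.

moderate positive

r = 0.34 > 0 so the relationship is positive.
|r| = 0.34, which falls in the moderate range.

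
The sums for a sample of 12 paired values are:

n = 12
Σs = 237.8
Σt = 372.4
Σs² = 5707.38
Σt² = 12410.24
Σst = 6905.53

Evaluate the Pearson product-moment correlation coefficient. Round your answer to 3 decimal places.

r = (nΣst − ΣsΣt) / √[(nΣs² − (Σs)²)(nΣt² − (Σt)²)]
Numerator: 12×6905.53 − 237.8×372.4 = -5690.36
Denominator: √[(68488.56 − 56548.84)(148922.88 − 138681.76)] = √[11939.72 × 10241.12] = 11057.8527
r = -5690.36 / 11057.8527 ≈ -0.515

-0.515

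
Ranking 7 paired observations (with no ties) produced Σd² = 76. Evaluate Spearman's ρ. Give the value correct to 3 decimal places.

ρ = 1 − 6Σd² / [n(n²−1)] = 1 − 6×76 / (7×48)
  = 1 − 456/336 = 1 − 1.3571 ≈ -0.357

-0.357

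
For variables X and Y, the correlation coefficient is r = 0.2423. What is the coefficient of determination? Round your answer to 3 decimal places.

r² = (0.2423)² = 0.059

0.059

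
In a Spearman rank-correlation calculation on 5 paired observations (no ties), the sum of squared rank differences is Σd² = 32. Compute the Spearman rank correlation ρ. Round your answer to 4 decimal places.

-0.6000

ρ = 1 − 6Σd² / [n(n²−1)] = 1 − 6×32 / (5×24)
  = 1 − 192/120 = 1 − 1.60000 ≈ -0.6000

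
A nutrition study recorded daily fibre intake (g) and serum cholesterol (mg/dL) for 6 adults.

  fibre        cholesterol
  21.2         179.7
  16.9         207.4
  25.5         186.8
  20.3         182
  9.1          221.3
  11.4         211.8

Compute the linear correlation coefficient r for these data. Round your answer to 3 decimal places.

n = 6, Σx = 104.4, Σy = 1189, Σx² = 2010.16, Σy² = 237158.02, Σxy = 20201.05
nΣxy − ΣxΣy = 121206.3 − 124131.6 = -2925.3
nΣx² − (Σx)² = 12060.96 − 10899.36 = 1161.6; nΣy² − (Σy)² = 1422948.12 − 1413721 = 9227.12
r = -2925.3 / √(1161.6 × 9227.12) = -2925.3 / 3273.8697 ≈ -0.894

-0.894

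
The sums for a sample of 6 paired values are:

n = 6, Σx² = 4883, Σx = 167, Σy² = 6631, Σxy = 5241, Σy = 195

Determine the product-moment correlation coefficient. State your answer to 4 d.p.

-0.7104

r = (nΣxy − ΣxΣy) / √[(nΣx² − (Σx)²)(nΣy² − (Σy)²)]
Numerator: 6×5241 − 167×195 = -1119
Denominator: √[(29298 − 27889)(39786 − 38025)] = √[1409 × 1761] = 1575.1981
r = -1119 / 1575.1981 ≈ -0.7104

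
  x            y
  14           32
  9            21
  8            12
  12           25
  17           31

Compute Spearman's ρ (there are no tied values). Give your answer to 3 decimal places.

Rank x: 4, 2, 1, 3, 5
Rank y: 5, 2, 1, 3, 4
d = rank(x) − rank(y): -1, 0, 0, 0, 1; Σd² = 2
ρ = 1 − 6Σd² / [n(n²−1)] = 1 − 6×2 / (5×24) = 1 − 12/120 ≈ 0.900

0.900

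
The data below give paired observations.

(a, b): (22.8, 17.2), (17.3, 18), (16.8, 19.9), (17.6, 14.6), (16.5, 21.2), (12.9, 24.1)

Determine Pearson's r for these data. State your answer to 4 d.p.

n = 6, Σa = 103.9, Σb = 115, Σa² = 1849.79, Σb² = 2259.26, Σab = 1955.53
nΣab − ΣaΣb = 11733.18 − 11948.5 = -215.32
nΣa² − (Σa)² = 11098.74 − 10795.21 = 303.53; nΣb² − (Σb)² = 13555.56 − 13225 = 330.56
r = -215.32 / √(303.53 × 330.56) = -215.32 / 316.7568 ≈ -0.6798

-0.6798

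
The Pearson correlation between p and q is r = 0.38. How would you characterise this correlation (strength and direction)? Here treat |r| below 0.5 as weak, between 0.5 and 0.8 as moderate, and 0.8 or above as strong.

r = 0.38 > 0 so the relationship is positive.
|r| = 0.38, which falls in the weak range.

weak positive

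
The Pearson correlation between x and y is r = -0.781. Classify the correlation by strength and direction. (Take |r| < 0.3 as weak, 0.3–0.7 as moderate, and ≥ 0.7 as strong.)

r = -0.781 < 0 so the relationship is negative.
|r| = 0.781, which falls in the strong range.

strong negative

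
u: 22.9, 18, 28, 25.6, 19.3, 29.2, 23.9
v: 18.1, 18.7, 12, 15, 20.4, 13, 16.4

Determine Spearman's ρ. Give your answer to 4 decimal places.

Rank u: 3, 1, 6, 5, 2, 7, 4
Rank v: 5, 6, 1, 3, 7, 2, 4
d = rank(u) − rank(v): -2, -5, 5, 2, -5, 5, 0; Σd² = 108
ρ = 1 − 6Σd² / [n(n²−1)] = 1 − 6×108 / (7×48) = 1 − 648/336 ≈ -0.9286

-0.9286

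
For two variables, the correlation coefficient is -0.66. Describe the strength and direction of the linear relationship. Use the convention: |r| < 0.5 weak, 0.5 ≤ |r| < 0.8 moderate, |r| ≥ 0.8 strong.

moderate negative

r = -0.66 < 0 so the relationship is negative.
|r| = 0.66, which falls in the moderate range.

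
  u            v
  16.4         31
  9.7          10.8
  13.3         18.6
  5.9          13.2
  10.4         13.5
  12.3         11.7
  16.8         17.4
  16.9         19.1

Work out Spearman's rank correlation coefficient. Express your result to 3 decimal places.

Rank u: 6, 2, 5, 1, 3, 4, 7, 8
Rank v: 8, 1, 6, 3, 4, 2, 5, 7
d = rank(u) − rank(v): -2, 1, -1, -2, -1, 2, 2, 1; Σd² = 20
ρ = 1 − 6Σd² / [n(n²−1)] = 1 − 6×20 / (8×63) = 1 − 120/504 ≈ 0.762

0.762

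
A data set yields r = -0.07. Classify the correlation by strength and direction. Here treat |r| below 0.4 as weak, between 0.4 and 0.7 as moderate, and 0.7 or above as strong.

r = -0.07 < 0 so the relationship is negative.
|r| = 0.07, which falls in the weak range.

weak negative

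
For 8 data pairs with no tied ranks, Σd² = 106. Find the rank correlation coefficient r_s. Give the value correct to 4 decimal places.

ρ = 1 − 6Σd² / [n(n²−1)] = 1 − 6×106 / (8×63)
  = 1 − 636/504 = 1 − 1.26190 ≈ -0.2619

-0.2619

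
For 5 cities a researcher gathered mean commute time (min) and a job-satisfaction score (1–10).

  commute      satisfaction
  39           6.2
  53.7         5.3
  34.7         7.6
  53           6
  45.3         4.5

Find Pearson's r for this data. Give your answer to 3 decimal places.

n = 5, Σx = 225.7, Σy = 29.6, Σx² = 10469.87, Σy² = 180.54, Σxy = 1311.98
nΣxy − ΣxΣy = 6559.9 − 6680.72 = -120.82
nΣx² − (Σx)² = 52349.35 − 50940.49 = 1408.86; nΣy² − (Σy)² = 902.7 − 876.16 = 26.54
r = -120.82 / √(1408.86 × 26.54) = -120.82 / 193.3679 ≈ -0.625

-0.625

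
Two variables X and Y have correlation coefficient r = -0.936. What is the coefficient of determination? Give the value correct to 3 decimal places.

r² = (-0.936)² = 0.876

0.876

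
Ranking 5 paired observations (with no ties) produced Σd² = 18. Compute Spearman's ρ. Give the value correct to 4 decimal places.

ρ = 1 − 6Σd² / [n(n²−1)] = 1 − 6×18 / (5×24)
  = 1 − 108/120 = 1 − 0.90000 ≈ 0.1000

0.1000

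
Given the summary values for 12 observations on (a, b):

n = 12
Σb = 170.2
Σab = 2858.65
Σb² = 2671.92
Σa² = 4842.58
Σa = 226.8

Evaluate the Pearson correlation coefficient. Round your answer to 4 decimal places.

r = (nΣab − ΣaΣb) / √[(nΣa² − (Σa)²)(nΣb² − (Σb)²)]
Numerator: 12×2858.65 − 226.8×170.2 = -4297.56
Denominator: √[(58110.96 − 51438.24)(32063.04 − 28968.04)] = √[6672.72 × 3095] = 4544.4547
r = -4297.56 / 4544.4547 ≈ -0.9457

-0.9457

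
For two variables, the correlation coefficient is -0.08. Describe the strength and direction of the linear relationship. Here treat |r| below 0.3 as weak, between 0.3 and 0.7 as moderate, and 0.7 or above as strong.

weak negative

r = -0.08 < 0 so the relationship is negative.
|r| = 0.08, which falls in the weak range.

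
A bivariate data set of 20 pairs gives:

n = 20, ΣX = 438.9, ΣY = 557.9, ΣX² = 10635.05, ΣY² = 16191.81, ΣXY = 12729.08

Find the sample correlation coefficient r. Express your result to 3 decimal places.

0.612

r = (nΣXY − ΣXΣY) / √[(nΣX² − (ΣX)²)(nΣY² − (ΣY)²)]
Numerator: 20×12729.08 − 438.9×557.9 = 9719.29
Denominator: √[(212701 − 192633.21)(323836.2 − 311252.41)] = √[20067.79 × 12583.79] = 15891.1565
r = 9719.29 / 15891.1565 ≈ 0.612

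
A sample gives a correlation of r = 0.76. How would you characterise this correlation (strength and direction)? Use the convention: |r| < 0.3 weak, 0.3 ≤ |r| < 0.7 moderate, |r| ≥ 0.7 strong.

r = 0.76 > 0 so the relationship is positive.
|r| = 0.76, which falls in the strong range.

strong positive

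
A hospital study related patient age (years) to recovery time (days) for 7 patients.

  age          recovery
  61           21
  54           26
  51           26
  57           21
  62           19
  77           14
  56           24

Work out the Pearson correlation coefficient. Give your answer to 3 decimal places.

-0.956

n = 7, Σx = 418, Σy = 151, Σx² = 25396, Σy² = 3367, Σxy = 8808
nΣxy − ΣxΣy = 61656 − 63118 = -1462
nΣx² − (Σx)² = 177772 − 174724 = 3048; nΣy² − (Σy)² = 23569 − 22801 = 768
r = -1462 / √(3048 × 768) = -1462 / 1529.9882 ≈ -0.956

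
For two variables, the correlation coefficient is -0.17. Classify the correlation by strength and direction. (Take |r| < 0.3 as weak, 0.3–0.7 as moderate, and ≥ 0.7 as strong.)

r = -0.17 < 0 so the relationship is negative.
|r| = 0.17, which falls in the weak range.

weak negative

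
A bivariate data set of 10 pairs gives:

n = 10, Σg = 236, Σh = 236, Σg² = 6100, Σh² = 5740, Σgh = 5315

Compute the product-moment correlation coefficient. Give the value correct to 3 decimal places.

r = (nΣgh − ΣgΣh) / √[(nΣg² − (Σg)²)(nΣh² − (Σh)²)]
Numerator: 10×5315 − 236×236 = -2546
Denominator: √[(61000 − 55696)(57400 − 55696)] = √[5304 × 1704] = 3006.3293
r = -2546 / 3006.3293 ≈ -0.847

-0.847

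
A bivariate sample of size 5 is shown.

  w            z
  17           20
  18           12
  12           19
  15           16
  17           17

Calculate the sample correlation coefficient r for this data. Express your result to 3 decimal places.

n = 5, Σw = 79, Σz = 84, Σw² = 1271, Σz² = 1450, Σwz = 1313
nΣwz − ΣwΣz = 6565 − 6636 = -71
nΣw² − (Σw)² = 6355 − 6241 = 114; nΣz² − (Σz)² = 7250 − 7056 = 194
r = -71 / √(114 × 194) = -71 / 148.7145 ≈ -0.477

-0.477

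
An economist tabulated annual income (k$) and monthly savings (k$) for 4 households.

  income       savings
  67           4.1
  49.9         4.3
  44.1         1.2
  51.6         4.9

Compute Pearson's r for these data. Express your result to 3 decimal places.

0.503

n = 4, Σx = 212.6, Σy = 14.5, Σx² = 11586.38, Σy² = 60.75, Σxy = 795.03
nΣxy − ΣxΣy = 3180.12 − 3082.7 = 97.42
nΣx² − (Σx)² = 46345.52 − 45198.76 = 1146.76; nΣy² − (Σy)² = 243 − 210.25 = 32.75
r = 97.42 / √(1146.76 × 32.75) = 97.42 / 193.7947 ≈ 0.503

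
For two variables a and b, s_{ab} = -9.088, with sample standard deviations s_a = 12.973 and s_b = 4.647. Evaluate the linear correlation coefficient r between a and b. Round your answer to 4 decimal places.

-0.1507

r = Cov(a,b) / (s_a · s_b) = -9.088 / (12.973 × 4.647)
  = -9.088 / 60.2855 ≈ -0.1507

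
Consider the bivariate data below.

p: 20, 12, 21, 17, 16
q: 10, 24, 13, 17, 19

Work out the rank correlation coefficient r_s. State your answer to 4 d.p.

-0.9000

Rank p: 4, 1, 5, 3, 2
Rank q: 1, 5, 2, 3, 4
d = rank(p) − rank(q): 3, -4, 3, 0, -2; Σd² = 38
ρ = 1 − 6Σd² / [n(n²−1)] = 1 − 6×38 / (5×24) = 1 − 228/120 ≈ -0.9000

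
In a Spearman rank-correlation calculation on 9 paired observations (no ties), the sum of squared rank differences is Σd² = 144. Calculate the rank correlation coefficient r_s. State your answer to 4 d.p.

-0.2000

ρ = 1 − 6Σd² / [n(n²−1)] = 1 − 6×144 / (9×80)
  = 1 − 864/720 = 1 − 1.20000 ≈ -0.2000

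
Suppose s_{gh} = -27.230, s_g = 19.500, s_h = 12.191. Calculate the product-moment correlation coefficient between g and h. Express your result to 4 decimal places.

r = Cov(g,h) / (s_g · s_h) = -27.230 / (19.500 × 12.191)
  = -27.230 / 237.7245 ≈ -0.1145

-0.1145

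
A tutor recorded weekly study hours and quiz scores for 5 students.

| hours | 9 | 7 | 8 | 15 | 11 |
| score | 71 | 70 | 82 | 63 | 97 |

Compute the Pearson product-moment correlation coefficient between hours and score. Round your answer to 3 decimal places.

n = 5, Σx = 50, Σy = 383, Σx² = 540, Σy² = 30043, Σxy = 3797
nΣxy − ΣxΣy = 18985 − 19150 = -165
nΣx² − (Σx)² = 2700 − 2500 = 200; nΣy² − (Σy)² = 150215 − 146689 = 3526
r = -165 / √(200 × 3526) = -165 / 839.7619 ≈ -0.196

-0.196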